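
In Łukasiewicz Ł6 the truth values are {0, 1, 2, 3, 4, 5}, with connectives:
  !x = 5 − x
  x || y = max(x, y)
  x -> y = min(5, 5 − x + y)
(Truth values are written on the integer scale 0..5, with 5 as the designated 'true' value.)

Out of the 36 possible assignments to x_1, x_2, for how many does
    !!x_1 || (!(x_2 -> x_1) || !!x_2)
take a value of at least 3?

27

value 5: 11 assignments (counts)
value 4: 9 assignments (counts)
value 3: 7 assignments (counts)
value 2: 5 assignments
value 1: 3 assignments
value 0: 1 assignment
So 27 of the 36 assignments meet the threshold.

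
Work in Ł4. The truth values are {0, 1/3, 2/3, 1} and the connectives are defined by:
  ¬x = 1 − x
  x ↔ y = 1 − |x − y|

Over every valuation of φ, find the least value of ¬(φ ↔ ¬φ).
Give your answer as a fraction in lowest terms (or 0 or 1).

1/3

Take φ = 1/3:
¬φ = ¬1/3 = 2/3
φ ↔ ¬φ = 1/3 ↔ 2/3 = 2/3
¬(φ ↔ ¬φ) = ¬2/3 = 1/3
No assignment yields a value below 1/3, so this is the minimum.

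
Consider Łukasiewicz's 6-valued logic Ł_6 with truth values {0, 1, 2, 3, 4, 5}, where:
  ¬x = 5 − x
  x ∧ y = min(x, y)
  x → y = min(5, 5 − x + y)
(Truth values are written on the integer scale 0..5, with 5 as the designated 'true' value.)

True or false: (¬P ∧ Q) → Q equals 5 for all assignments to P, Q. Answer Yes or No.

At P = 4, Q = 4, for instance:
¬P = ¬4 = 1
¬P ∧ Q = 1 ∧ 4 = 1
(¬P ∧ Q) → Q = 1 → 4 = 5
and checking the remaining 35 assignments likewise gives ≥ 5 in every case.

Yes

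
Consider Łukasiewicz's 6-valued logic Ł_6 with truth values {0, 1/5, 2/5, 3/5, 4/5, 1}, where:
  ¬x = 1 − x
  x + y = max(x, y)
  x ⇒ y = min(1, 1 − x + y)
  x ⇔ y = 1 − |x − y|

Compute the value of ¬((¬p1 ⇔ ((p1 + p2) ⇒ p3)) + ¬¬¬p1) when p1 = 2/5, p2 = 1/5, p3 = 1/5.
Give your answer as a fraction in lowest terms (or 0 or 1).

1/5

¬p1 = ¬2/5 = 3/5
p1 + p2 = 2/5 + 1/5 = 2/5
(p1 + p2) ⇒ p3 = 2/5 ⇒ 1/5 = 4/5
¬p1 ⇔ ((p1 + p2) ⇒ p3) = 3/5 ⇔ 4/5 = 4/5
¬p1 = ¬2/5 = 3/5
¬¬p1 = ¬3/5 = 2/5
¬¬¬p1 = ¬2/5 = 3/5
(¬p1 ⇔ ((p1 + p2) ⇒ p3)) + ¬¬¬p1 = 4/5 + 3/5 = 4/5
¬((¬p1 ⇔ ((p1 + p2) ⇒ p3)) + ¬¬¬p1) = ¬4/5 = 1/5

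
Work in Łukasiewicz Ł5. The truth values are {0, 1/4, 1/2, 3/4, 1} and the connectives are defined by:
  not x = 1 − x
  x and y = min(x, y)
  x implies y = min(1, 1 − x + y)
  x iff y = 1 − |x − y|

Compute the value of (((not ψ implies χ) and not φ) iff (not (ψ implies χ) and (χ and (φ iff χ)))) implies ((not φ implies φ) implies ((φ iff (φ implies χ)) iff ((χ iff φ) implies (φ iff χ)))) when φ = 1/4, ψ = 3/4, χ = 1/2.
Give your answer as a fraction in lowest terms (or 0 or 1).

not ψ = not 3/4 = 1/4
not ψ implies χ = 1/4 implies 1/2 = 1
not φ = not 1/4 = 3/4
(not ψ implies χ) and not φ = 1 and 3/4 = 3/4
ψ implies χ = 3/4 implies 1/2 = 3/4
not (ψ implies χ) = not 3/4 = 1/4
φ iff χ = 1/4 iff 1/2 = 3/4
χ and (φ iff χ) = 1/2 and 3/4 = 1/2
not (ψ implies χ) and (χ and (φ iff χ)) = 1/4 and 1/2 = 1/4
((not ψ implies χ) and not φ) iff (not (ψ implies χ) and (χ and (φ iff χ))) = 3/4 iff 1/4 = 1/2
not φ = not 1/4 = 3/4
not φ implies φ = 3/4 implies 1/4 = 1/2
φ implies χ = 1/4 implies 1/2 = 1
φ iff (φ implies χ) = 1/4 iff 1 = 1/4
χ iff φ = 1/2 iff 1/4 = 3/4
φ iff χ = 1/4 iff 1/2 = 3/4
(χ iff φ) implies (φ iff χ) = 3/4 implies 3/4 = 1
(φ iff (φ implies χ)) iff ((χ iff φ) implies (φ iff χ)) = 1/4 iff 1 = 1/4
(not φ implies φ) implies ((φ iff (φ implies χ)) iff ((χ iff φ) implies (φ iff χ))) = 1/2 implies 1/4 = 3/4
(((not ψ implies χ) and not φ) iff (not (ψ implies χ) and (χ and (φ iff χ)))) implies ((not φ implies φ) implies ((φ iff (φ implies χ)) iff ((χ iff φ) implies (φ iff χ)))) = 1/2 implies 3/4 = 1

1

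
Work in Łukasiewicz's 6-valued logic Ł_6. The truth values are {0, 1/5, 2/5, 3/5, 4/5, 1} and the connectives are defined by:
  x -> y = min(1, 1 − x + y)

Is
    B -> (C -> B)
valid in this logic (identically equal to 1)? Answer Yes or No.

At B = 4/5, C = 0, for instance:
C -> B = 0 -> 4/5 = 1
B -> (C -> B) = 4/5 -> 1 = 1
and checking the remaining 35 assignments likewise gives ≥ 1 in every case.

Yes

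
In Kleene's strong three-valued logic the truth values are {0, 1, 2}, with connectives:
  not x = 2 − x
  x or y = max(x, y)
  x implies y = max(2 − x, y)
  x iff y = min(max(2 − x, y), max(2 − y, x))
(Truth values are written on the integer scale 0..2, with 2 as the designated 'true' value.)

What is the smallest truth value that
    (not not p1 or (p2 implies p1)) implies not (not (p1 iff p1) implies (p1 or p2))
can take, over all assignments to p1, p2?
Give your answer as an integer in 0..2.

Take p1 = 0, p2 = 0:
not p1 = not 0 = 2
not not p1 = not 2 = 0
p2 implies p1 = 0 implies 0 = 2
not not p1 or (p2 implies p1) = 0 or 2 = 2
p1 iff p1 = 0 iff 0 = 2
not (p1 iff p1) = not 2 = 0
p1 or p2 = 0 or 0 = 0
not (p1 iff p1) implies (p1 or p2) = 0 implies 0 = 2
not (not (p1 iff p1) implies (p1 or p2)) = not 2 = 0
(not not p1 or (p2 implies p1)) implies not (not (p1 iff p1) implies (p1 or p2)) = 2 implies 0 = 0
No assignment yields a value below 0, so this is the minimum.

0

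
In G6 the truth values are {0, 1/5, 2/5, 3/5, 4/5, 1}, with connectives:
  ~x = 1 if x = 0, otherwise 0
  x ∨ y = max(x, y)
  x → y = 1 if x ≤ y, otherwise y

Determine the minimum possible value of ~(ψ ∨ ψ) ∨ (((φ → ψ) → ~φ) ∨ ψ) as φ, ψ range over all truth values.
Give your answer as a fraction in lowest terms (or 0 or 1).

Take φ = 1/5, ψ = 1/5:
ψ ∨ ψ = 1/5 ∨ 1/5 = 1/5
~(ψ ∨ ψ) = ~1/5 = 0
φ → ψ = 1/5 → 1/5 = 1
~φ = ~1/5 = 0
(φ → ψ) → ~φ = 1 → 0 = 0
((φ → ψ) → ~φ) ∨ ψ = 0 ∨ 1/5 = 1/5
~(ψ ∨ ψ) ∨ (((φ → ψ) → ~φ) ∨ ψ) = 0 ∨ 1/5 = 1/5
No assignment yields a value below 1/5, so this is the minimum.

1/5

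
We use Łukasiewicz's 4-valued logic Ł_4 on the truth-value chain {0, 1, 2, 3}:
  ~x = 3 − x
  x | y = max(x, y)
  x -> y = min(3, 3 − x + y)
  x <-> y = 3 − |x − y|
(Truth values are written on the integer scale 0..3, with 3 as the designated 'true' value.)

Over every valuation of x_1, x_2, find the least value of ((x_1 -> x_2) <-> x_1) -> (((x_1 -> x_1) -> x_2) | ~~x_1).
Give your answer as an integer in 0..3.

Take x_1 = 1, x_2 = 0:
x_1 -> x_2 = 1 -> 0 = 2
(x_1 -> x_2) <-> x_1 = 2 <-> 1 = 2
x_1 -> x_1 = 1 -> 1 = 3
(x_1 -> x_1) -> x_2 = 3 -> 0 = 0
~x_1 = ~1 = 2
~~x_1 = ~2 = 1
((x_1 -> x_1) -> x_2) | ~~x_1 = 0 | 1 = 1
((x_1 -> x_2) <-> x_1) -> (((x_1 -> x_1) -> x_2) | ~~x_1) = 2 -> 1 = 2
No assignment yields a value below 2, so this is the minimum.

2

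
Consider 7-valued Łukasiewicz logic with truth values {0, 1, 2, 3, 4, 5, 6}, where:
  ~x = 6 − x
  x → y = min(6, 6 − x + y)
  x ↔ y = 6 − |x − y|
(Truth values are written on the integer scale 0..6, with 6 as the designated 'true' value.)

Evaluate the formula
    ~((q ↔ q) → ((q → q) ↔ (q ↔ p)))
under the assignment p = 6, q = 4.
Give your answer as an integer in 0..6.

2

q ↔ q = 4 ↔ 4 = 6
q → q = 4 → 4 = 6
q ↔ p = 4 ↔ 6 = 4
(q → q) ↔ (q ↔ p) = 6 ↔ 4 = 4
(q ↔ q) → ((q → q) ↔ (q ↔ p)) = 6 → 4 = 4
~((q ↔ q) → ((q → q) ↔ (q ↔ p))) = ~4 = 2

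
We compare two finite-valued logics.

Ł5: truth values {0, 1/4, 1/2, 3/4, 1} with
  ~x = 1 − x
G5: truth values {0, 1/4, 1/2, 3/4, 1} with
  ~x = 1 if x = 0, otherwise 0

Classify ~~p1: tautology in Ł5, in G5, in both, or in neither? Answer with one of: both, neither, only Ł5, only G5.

neither

In Ł5: at p1 = 0 the value is 0 — not a tautology.
In G5: at p1 = 0 the value is 0 — not a tautology.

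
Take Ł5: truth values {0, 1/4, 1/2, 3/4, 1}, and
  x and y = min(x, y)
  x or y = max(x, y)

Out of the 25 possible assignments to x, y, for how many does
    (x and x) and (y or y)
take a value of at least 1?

value 1: 1 assignment (counts)
value 3/4: 3 assignments
value 1/2: 5 assignments
value 1/4: 7 assignments
value 0: 9 assignments
So 1 of the 25 assignments meets the threshold.

1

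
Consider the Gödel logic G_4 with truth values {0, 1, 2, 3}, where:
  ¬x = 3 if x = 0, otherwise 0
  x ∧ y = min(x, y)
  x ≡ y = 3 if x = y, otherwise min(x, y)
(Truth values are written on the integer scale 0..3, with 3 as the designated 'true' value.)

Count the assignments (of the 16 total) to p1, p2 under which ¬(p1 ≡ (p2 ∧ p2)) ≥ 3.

p1 = 0, p2 = 0 ↦ 0  <
p1 = 0, p2 = 1 ↦ 3  ≥
p1 = 0, p2 = 2 ↦ 3  ≥
p1 = 0, p2 = 3 ↦ 3  ≥
p1 = 1, p2 = 0 ↦ 3  ≥
p1 = 1, p2 = 1 ↦ 0  <
p1 = 1, p2 = 2 ↦ 0  <
p1 = 1, p2 = 3 ↦ 0  <
p1 = 2, p2 = 0 ↦ 3  ≥
p1 = 2, p2 = 1 ↦ 0  <
p1 = 2, p2 = 2 ↦ 0  <
p1 = 2, p2 = 3 ↦ 0  <
p1 = 3, p2 = 0 ↦ 3  ≥
p1 = 3, p2 = 1 ↦ 0  <
p1 = 3, p2 = 2 ↦ 0  <
p1 = 3, p2 = 3 ↦ 0  <
So 6 of the 16 assignments meet the threshold.

6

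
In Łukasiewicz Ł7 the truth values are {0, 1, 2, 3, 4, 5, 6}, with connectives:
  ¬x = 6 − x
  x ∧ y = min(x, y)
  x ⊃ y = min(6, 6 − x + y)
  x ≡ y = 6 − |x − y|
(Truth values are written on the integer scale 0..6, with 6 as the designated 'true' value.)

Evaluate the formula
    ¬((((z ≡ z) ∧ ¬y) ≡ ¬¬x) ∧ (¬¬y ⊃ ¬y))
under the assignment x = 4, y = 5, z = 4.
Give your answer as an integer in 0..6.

z ≡ z = 4 ≡ 4 = 6
¬y = ¬5 = 1
(z ≡ z) ∧ ¬y = 6 ∧ 1 = 1
¬x = ¬4 = 2
¬¬x = ¬2 = 4
((z ≡ z) ∧ ¬y) ≡ ¬¬x = 1 ≡ 4 = 3
¬y = ¬5 = 1
¬¬y = ¬1 = 5
¬y = ¬5 = 1
¬¬y ⊃ ¬y = 5 ⊃ 1 = 2
(((z ≡ z) ∧ ¬y) ≡ ¬¬x) ∧ (¬¬y ⊃ ¬y) = 3 ∧ 2 = 2
¬((((z ≡ z) ∧ ¬y) ≡ ¬¬x) ∧ (¬¬y ⊃ ¬y)) = ¬2 = 4

4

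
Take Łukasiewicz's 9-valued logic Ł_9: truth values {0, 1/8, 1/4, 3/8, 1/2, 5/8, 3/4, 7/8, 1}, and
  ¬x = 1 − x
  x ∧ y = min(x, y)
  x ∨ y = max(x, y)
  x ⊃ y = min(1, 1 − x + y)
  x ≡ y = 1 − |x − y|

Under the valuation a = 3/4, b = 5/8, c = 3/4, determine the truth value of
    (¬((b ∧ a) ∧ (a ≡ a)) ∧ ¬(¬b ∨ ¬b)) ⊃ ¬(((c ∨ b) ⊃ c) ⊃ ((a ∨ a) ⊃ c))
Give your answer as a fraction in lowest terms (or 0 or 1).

b ∧ a = 5/8 ∧ 3/4 = 5/8
a ≡ a = 3/4 ≡ 3/4 = 1
(b ∧ a) ∧ (a ≡ a) = 5/8 ∧ 1 = 5/8
¬((b ∧ a) ∧ (a ≡ a)) = ¬5/8 = 3/8
¬b = ¬5/8 = 3/8
¬b = ¬5/8 = 3/8
¬b ∨ ¬b = 3/8 ∨ 3/8 = 3/8
¬(¬b ∨ ¬b) = ¬3/8 = 5/8
¬((b ∧ a) ∧ (a ≡ a)) ∧ ¬(¬b ∨ ¬b) = 3/8 ∧ 5/8 = 3/8
c ∨ b = 3/4 ∨ 5/8 = 3/4
(c ∨ b) ⊃ c = 3/4 ⊃ 3/4 = 1
a ∨ a = 3/4 ∨ 3/4 = 3/4
(a ∨ a) ⊃ c = 3/4 ⊃ 3/4 = 1
((c ∨ b) ⊃ c) ⊃ ((a ∨ a) ⊃ c) = 1 ⊃ 1 = 1
¬(((c ∨ b) ⊃ c) ⊃ ((a ∨ a) ⊃ c)) = ¬1 = 0
(¬((b ∧ a) ∧ (a ≡ a)) ∧ ¬(¬b ∨ ¬b)) ⊃ ¬(((c ∨ b) ⊃ c) ⊃ ((a ∨ a) ⊃ c)) = 3/8 ⊃ 0 = 5/8

5/8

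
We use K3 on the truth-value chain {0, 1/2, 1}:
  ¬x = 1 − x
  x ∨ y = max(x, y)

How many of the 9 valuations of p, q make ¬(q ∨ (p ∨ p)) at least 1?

1

p = 0, q = 0 ↦ 1  ≥
p = 0, q = 1/2 ↦ 1/2  <
p = 0, q = 1 ↦ 0  <
p = 1/2, q = 0 ↦ 1/2  <
p = 1/2, q = 1/2 ↦ 1/2  <
p = 1/2, q = 1 ↦ 0  <
p = 1, q = 0 ↦ 0  <
p = 1, q = 1/2 ↦ 0  <
p = 1, q = 1 ↦ 0  <
So 1 of the 9 assignments meets the threshold.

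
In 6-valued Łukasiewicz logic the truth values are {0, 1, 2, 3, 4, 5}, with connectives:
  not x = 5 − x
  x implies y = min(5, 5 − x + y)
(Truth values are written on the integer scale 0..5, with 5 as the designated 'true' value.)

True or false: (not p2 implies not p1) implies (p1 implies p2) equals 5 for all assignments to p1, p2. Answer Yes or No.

Yes

At p1 = 0, p2 = 4, for instance:
not p2 = not 4 = 1
not p1 = not 0 = 5
not p2 implies not p1 = 1 implies 5 = 5
p1 implies p2 = 0 implies 4 = 5
(not p2 implies not p1) implies (p1 implies p2) = 5 implies 5 = 5
and checking the remaining 35 assignments likewise gives ≥ 5 in every case.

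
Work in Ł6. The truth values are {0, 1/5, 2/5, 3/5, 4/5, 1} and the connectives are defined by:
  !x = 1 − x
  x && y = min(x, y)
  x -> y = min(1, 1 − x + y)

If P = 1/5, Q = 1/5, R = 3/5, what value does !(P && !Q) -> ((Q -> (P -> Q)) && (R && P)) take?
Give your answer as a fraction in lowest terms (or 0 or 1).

!Q = !1/5 = 4/5
P && !Q = 1/5 && 4/5 = 1/5
!(P && !Q) = !1/5 = 4/5
P -> Q = 1/5 -> 1/5 = 1
Q -> (P -> Q) = 1/5 -> 1 = 1
R && P = 3/5 && 1/5 = 1/5
(Q -> (P -> Q)) && (R && P) = 1 && 1/5 = 1/5
!(P && !Q) -> ((Q -> (P -> Q)) && (R && P)) = 4/5 -> 1/5 = 2/5

2/5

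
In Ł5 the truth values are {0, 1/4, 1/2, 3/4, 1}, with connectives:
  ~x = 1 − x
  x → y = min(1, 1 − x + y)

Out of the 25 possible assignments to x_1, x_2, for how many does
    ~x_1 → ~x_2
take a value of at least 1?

15

value 1: 15 assignments (counts)
value 3/4: 4 assignments
value 1/2: 3 assignments
value 1/4: 2 assignments
value 0: 1 assignment
So 15 of the 25 assignments meet the threshold.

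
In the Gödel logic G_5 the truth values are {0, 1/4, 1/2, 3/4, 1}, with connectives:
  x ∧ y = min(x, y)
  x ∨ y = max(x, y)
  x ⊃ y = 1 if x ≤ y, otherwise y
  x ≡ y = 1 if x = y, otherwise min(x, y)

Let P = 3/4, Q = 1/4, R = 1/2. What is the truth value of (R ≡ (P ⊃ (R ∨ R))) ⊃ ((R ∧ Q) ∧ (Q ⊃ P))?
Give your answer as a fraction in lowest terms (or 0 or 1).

R ∨ R = 1/2 ∨ 1/2 = 1/2
P ⊃ (R ∨ R) = 3/4 ⊃ 1/2 = 1/2
R ≡ (P ⊃ (R ∨ R)) = 1/2 ≡ 1/2 = 1
R ∧ Q = 1/2 ∧ 1/4 = 1/4
Q ⊃ P = 1/4 ⊃ 3/4 = 1
(R ∧ Q) ∧ (Q ⊃ P) = 1/4 ∧ 1 = 1/4
(R ≡ (P ⊃ (R ∨ R))) ⊃ ((R ∧ Q) ∧ (Q ⊃ P)) = 1 ⊃ 1/4 = 1/4

1/4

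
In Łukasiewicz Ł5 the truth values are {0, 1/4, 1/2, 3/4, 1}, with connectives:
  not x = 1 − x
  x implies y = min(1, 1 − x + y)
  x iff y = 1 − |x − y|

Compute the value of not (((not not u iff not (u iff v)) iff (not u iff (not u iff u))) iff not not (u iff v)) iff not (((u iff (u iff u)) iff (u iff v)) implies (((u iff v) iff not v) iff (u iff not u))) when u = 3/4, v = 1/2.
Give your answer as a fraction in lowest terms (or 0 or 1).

not u = not 3/4 = 1/4
not not u = not 1/4 = 3/4
u iff v = 3/4 iff 1/2 = 3/4
not (u iff v) = not 3/4 = 1/4
not not u iff not (u iff v) = 3/4 iff 1/4 = 1/2
not u = not 3/4 = 1/4
not u = not 3/4 = 1/4
not u iff u = 1/4 iff 3/4 = 1/2
not u iff (not u iff u) = 1/4 iff 1/2 = 3/4
(not not u iff not (u iff v)) iff (not u iff (not u iff u)) = 1/2 iff 3/4 = 3/4
u iff v = 3/4 iff 1/2 = 3/4
not (u iff v) = not 3/4 = 1/4
not not (u iff v) = not 1/4 = 3/4
((not not u iff not (u iff v)) iff (not u iff (not u iff u))) iff not not (u iff v) = 3/4 iff 3/4 = 1
not (((not not u iff not (u iff v)) iff (not u iff (not u iff u))) iff not not (u iff v)) = not 1 = 0
u iff u = 3/4 iff 3/4 = 1
u iff (u iff u) = 3/4 iff 1 = 3/4
u iff v = 3/4 iff 1/2 = 3/4
(u iff (u iff u)) iff (u iff v) = 3/4 iff 3/4 = 1
u iff v = 3/4 iff 1/2 = 3/4
not v = not 1/2 = 1/2
(u iff v) iff not v = 3/4 iff 1/2 = 3/4
not u = not 3/4 = 1/4
u iff not u = 3/4 iff 1/4 = 1/2
((u iff v) iff not v) iff (u iff not u) = 3/4 iff 1/2 = 3/4
((u iff (u iff u)) iff (u iff v)) implies (((u iff v) iff not v) iff (u iff not u)) = 1 implies 3/4 = 3/4
not (((u iff (u iff u)) iff (u iff v)) implies (((u iff v) iff not v) iff (u iff not u))) = not 3/4 = 1/4
not (((not not u iff not (u iff v)) iff (not u iff (not u iff u))) iff not not (u iff v)) iff not (((u iff (u iff u)) iff (u iff v)) implies (((u iff v) iff not v) iff (u iff not u))) = 0 iff 1/4 = 3/4

3/4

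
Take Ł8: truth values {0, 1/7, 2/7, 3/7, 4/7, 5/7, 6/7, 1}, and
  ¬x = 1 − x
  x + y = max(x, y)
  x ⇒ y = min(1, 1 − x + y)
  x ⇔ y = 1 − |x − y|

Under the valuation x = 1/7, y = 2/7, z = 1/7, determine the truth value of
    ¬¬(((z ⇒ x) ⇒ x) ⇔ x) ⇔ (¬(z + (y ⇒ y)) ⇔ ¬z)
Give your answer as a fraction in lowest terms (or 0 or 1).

1/7

z ⇒ x = 1/7 ⇒ 1/7 = 1
(z ⇒ x) ⇒ x = 1 ⇒ 1/7 = 1/7
((z ⇒ x) ⇒ x) ⇔ x = 1/7 ⇔ 1/7 = 1
¬(((z ⇒ x) ⇒ x) ⇔ x) = ¬1 = 0
¬¬(((z ⇒ x) ⇒ x) ⇔ x) = ¬0 = 1
y ⇒ y = 2/7 ⇒ 2/7 = 1
z + (y ⇒ y) = 1/7 + 1 = 1
¬(z + (y ⇒ y)) = ¬1 = 0
¬z = ¬1/7 = 6/7
¬(z + (y ⇒ y)) ⇔ ¬z = 0 ⇔ 6/7 = 1/7
¬¬(((z ⇒ x) ⇒ x) ⇔ x) ⇔ (¬(z + (y ⇒ y)) ⇔ ¬z) = 1 ⇔ 1/7 = 1/7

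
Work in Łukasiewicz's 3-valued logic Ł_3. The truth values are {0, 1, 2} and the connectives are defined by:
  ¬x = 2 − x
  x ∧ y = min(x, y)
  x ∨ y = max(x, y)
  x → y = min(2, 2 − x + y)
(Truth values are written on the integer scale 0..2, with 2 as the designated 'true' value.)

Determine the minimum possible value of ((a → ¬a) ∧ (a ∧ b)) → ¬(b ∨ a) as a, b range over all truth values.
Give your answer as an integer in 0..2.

Take a = 1, b = 2:
¬a = ¬1 = 1
a → ¬a = 1 → 1 = 2
a ∧ b = 1 ∧ 2 = 1
(a → ¬a) ∧ (a ∧ b) = 2 ∧ 1 = 1
b ∨ a = 2 ∨ 1 = 2
¬(b ∨ a) = ¬2 = 0
((a → ¬a) ∧ (a ∧ b)) → ¬(b ∨ a) = 1 → 0 = 1
No assignment yields a value below 1, so this is the minimum.

1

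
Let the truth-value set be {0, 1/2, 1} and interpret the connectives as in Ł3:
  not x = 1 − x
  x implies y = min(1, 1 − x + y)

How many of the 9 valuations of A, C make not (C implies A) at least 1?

A = 0, C = 0 ↦ 0  <
A = 0, C = 1/2 ↦ 1/2  <
A = 0, C = 1 ↦ 1  ≥
A = 1/2, C = 0 ↦ 0  <
A = 1/2, C = 1/2 ↦ 0  <
A = 1/2, C = 1 ↦ 1/2  <
A = 1, C = 0 ↦ 0  <
A = 1, C = 1/2 ↦ 0  <
A = 1, C = 1 ↦ 0  <
So 1 of the 9 assignments meets the threshold.

1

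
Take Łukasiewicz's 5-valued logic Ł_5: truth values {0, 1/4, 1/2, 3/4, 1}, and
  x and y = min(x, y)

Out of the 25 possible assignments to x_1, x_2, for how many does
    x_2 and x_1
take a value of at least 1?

value 1: 1 assignment (counts)
value 3/4: 3 assignments
value 1/2: 5 assignments
value 1/4: 7 assignments
value 0: 9 assignments
So 1 of the 25 assignments meets the threshold.

1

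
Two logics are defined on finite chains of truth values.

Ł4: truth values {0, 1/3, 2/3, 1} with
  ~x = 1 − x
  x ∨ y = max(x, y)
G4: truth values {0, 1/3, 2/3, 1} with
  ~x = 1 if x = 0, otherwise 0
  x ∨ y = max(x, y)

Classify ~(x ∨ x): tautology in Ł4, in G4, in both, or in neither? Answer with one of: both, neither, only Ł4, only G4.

In Ł4: at x = 1/3 the value is 2/3 — not a tautology.
In G4: at x = 1/3 the value is 0 — not a tautology.

neither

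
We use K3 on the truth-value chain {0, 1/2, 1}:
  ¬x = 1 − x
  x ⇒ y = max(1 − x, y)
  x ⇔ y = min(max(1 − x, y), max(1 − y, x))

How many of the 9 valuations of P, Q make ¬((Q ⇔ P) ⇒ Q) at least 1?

1

P = 0, Q = 0 ↦ 1  ≥
P = 0, Q = 1/2 ↦ 1/2  <
P = 0, Q = 1 ↦ 0  <
P = 1/2, Q = 0 ↦ 1/2  <
P = 1/2, Q = 1/2 ↦ 1/2  <
P = 1/2, Q = 1 ↦ 0  <
P = 1, Q = 0 ↦ 0  <
P = 1, Q = 1/2 ↦ 1/2  <
P = 1, Q = 1 ↦ 0  <
So 1 of the 9 assignments meets the threshold.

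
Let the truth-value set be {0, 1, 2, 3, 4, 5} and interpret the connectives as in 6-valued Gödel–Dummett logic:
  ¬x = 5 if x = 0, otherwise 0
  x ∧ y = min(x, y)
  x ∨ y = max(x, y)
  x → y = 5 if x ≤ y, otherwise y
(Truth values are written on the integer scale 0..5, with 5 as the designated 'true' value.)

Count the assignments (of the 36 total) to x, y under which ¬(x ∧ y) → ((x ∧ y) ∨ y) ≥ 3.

28

value 5: 26 assignments (counts)
value 4: 1 assignment (counts)
value 3: 1 assignment (counts)
value 2: 1 assignment
value 1: 1 assignment
value 0: 6 assignments
So 28 of the 36 assignments meet the threshold.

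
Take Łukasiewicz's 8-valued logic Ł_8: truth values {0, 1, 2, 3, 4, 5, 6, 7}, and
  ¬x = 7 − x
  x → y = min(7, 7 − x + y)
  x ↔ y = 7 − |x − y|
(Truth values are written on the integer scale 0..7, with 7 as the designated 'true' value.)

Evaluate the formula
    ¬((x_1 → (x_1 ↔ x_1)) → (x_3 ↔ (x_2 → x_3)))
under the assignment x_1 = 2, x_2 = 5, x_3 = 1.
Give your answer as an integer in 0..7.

x_1 ↔ x_1 = 2 ↔ 2 = 7
x_1 → (x_1 ↔ x_1) = 2 → 7 = 7
x_2 → x_3 = 5 → 1 = 3
x_3 ↔ (x_2 → x_3) = 1 ↔ 3 = 5
(x_1 → (x_1 ↔ x_1)) → (x_3 ↔ (x_2 → x_3)) = 7 → 5 = 5
¬((x_1 → (x_1 ↔ x_1)) → (x_3 ↔ (x_2 → x_3))) = ¬5 = 2

2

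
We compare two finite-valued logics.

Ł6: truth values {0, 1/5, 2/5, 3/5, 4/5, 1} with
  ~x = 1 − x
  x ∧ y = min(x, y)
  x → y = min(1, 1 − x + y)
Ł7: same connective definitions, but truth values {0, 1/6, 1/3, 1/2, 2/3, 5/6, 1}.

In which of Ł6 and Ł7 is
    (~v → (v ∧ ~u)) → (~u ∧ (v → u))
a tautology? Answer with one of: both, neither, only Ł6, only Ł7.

In Ł6: at u = 0, v = 2/5 the value is 4/5 — not a tautology.
In Ł7: at u = 0, v = 1/2 the value is 1/2 — not a tautology.

neither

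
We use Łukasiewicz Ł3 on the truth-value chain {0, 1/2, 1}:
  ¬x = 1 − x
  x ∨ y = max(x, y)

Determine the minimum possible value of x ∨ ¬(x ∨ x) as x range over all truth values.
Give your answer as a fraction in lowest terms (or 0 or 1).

1/2

Take x = 1/2:
x ∨ x = 1/2 ∨ 1/2 = 1/2
¬(x ∨ x) = ¬1/2 = 1/2
x ∨ ¬(x ∨ x) = 1/2 ∨ 1/2 = 1/2
No assignment yields a value below 1/2, so this is the minimum.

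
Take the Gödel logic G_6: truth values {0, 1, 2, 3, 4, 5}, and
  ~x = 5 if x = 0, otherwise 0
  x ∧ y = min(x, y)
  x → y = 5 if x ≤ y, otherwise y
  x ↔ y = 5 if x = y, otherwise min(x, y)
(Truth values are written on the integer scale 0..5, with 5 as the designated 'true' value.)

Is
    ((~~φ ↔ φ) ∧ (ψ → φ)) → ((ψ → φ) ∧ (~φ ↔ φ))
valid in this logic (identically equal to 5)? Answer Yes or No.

No

Counterexample: take φ = 0, ψ = 0.
~φ = ~0 = 5
~~φ = ~5 = 0
~~φ ↔ φ = 0 ↔ 0 = 5
ψ → φ = 0 → 0 = 5
(~~φ ↔ φ) ∧ (ψ → φ) = 5 ∧ 5 = 5
ψ → φ = 0 → 0 = 5
~φ = ~0 = 5
~φ ↔ φ = 5 ↔ 0 = 0
(ψ → φ) ∧ (~φ ↔ φ) = 5 ∧ 0 = 0
((~~φ ↔ φ) ∧ (ψ → φ)) → ((ψ → φ) ∧ (~φ ↔ φ)) = 5 → 0 = 0
This gives 0 ≠ 5.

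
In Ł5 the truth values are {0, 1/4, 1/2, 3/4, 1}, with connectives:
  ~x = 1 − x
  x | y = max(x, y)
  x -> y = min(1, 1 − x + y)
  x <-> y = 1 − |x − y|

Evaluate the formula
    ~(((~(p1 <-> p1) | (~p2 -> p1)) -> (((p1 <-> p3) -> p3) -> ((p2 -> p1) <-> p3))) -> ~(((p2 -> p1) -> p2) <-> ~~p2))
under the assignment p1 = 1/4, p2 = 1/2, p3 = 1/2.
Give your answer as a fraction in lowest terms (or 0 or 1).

p1 <-> p1 = 1/4 <-> 1/4 = 1
~(p1 <-> p1) = ~1 = 0
~p2 = ~1/2 = 1/2
~p2 -> p1 = 1/2 -> 1/4 = 3/4
~(p1 <-> p1) | (~p2 -> p1) = 0 | 3/4 = 3/4
p1 <-> p3 = 1/4 <-> 1/2 = 3/4
(p1 <-> p3) -> p3 = 3/4 -> 1/2 = 3/4
p2 -> p1 = 1/2 -> 1/4 = 3/4
(p2 -> p1) <-> p3 = 3/4 <-> 1/2 = 3/4
((p1 <-> p3) -> p3) -> ((p2 -> p1) <-> p3) = 3/4 -> 3/4 = 1
(~(p1 <-> p1) | (~p2 -> p1)) -> (((p1 <-> p3) -> p3) -> ((p2 -> p1) <-> p3)) = 3/4 -> 1 = 1
p2 -> p1 = 1/2 -> 1/4 = 3/4
(p2 -> p1) -> p2 = 3/4 -> 1/2 = 3/4
~p2 = ~1/2 = 1/2
~~p2 = ~1/2 = 1/2
((p2 -> p1) -> p2) <-> ~~p2 = 3/4 <-> 1/2 = 3/4
~(((p2 -> p1) -> p2) <-> ~~p2) = ~3/4 = 1/4
((~(p1 <-> p1) | (~p2 -> p1)) -> (((p1 <-> p3) -> p3) -> ((p2 -> p1) <-> p3))) -> ~(((p2 -> p1) -> p2) <-> ~~p2) = 1 -> 1/4 = 1/4
~(((~(p1 <-> p1) | (~p2 -> p1)) -> (((p1 <-> p3) -> p3) -> ((p2 -> p1) <-> p3))) -> ~(((p2 -> p1) -> p2) <-> ~~p2)) = ~1/4 = 3/4

3/4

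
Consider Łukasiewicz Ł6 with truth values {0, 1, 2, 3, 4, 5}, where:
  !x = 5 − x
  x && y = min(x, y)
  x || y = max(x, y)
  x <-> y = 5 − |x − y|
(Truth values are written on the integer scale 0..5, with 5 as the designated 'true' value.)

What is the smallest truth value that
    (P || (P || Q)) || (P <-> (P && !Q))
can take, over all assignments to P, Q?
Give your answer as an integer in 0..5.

4

Take P = 2, Q = 4:
P || Q = 2 || 4 = 4
P || (P || Q) = 2 || 4 = 4
!Q = !4 = 1
P && !Q = 2 && 1 = 1
P <-> (P && !Q) = 2 <-> 1 = 4
(P || (P || Q)) || (P <-> (P && !Q)) = 4 || 4 = 4
No assignment yields a value below 4, so this is the minimum.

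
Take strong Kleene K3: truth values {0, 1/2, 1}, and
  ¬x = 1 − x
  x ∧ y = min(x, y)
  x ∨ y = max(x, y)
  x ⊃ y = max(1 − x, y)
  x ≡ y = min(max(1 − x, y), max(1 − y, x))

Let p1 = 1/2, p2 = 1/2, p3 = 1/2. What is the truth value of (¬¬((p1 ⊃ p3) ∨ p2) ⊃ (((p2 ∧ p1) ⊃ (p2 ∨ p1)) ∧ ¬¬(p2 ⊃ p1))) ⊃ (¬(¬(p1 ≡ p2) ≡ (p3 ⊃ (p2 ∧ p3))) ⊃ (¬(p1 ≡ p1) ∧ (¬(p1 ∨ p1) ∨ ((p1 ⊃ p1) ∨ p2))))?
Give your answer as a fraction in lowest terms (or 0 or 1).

p1 ⊃ p3 = 1/2 ⊃ 1/2 = 1/2
(p1 ⊃ p3) ∨ p2 = 1/2 ∨ 1/2 = 1/2
¬((p1 ⊃ p3) ∨ p2) = ¬1/2 = 1/2
¬¬((p1 ⊃ p3) ∨ p2) = ¬1/2 = 1/2
p2 ∧ p1 = 1/2 ∧ 1/2 = 1/2
p2 ∨ p1 = 1/2 ∨ 1/2 = 1/2
(p2 ∧ p1) ⊃ (p2 ∨ p1) = 1/2 ⊃ 1/2 = 1/2
p2 ⊃ p1 = 1/2 ⊃ 1/2 = 1/2
¬(p2 ⊃ p1) = ¬1/2 = 1/2
¬¬(p2 ⊃ p1) = ¬1/2 = 1/2
((p2 ∧ p1) ⊃ (p2 ∨ p1)) ∧ ¬¬(p2 ⊃ p1) = 1/2 ∧ 1/2 = 1/2
¬¬((p1 ⊃ p3) ∨ p2) ⊃ (((p2 ∧ p1) ⊃ (p2 ∨ p1)) ∧ ¬¬(p2 ⊃ p1)) = 1/2 ⊃ 1/2 = 1/2
p1 ≡ p2 = 1/2 ≡ 1/2 = 1/2
¬(p1 ≡ p2) = ¬1/2 = 1/2
p2 ∧ p3 = 1/2 ∧ 1/2 = 1/2
p3 ⊃ (p2 ∧ p3) = 1/2 ⊃ 1/2 = 1/2
¬(p1 ≡ p2) ≡ (p3 ⊃ (p2 ∧ p3)) = 1/2 ≡ 1/2 = 1/2
¬(¬(p1 ≡ p2) ≡ (p3 ⊃ (p2 ∧ p3))) = ¬1/2 = 1/2
p1 ≡ p1 = 1/2 ≡ 1/2 = 1/2
¬(p1 ≡ p1) = ¬1/2 = 1/2
p1 ∨ p1 = 1/2 ∨ 1/2 = 1/2
¬(p1 ∨ p1) = ¬1/2 = 1/2
p1 ⊃ p1 = 1/2 ⊃ 1/2 = 1/2
(p1 ⊃ p1) ∨ p2 = 1/2 ∨ 1/2 = 1/2
¬(p1 ∨ p1) ∨ ((p1 ⊃ p1) ∨ p2) = 1/2 ∨ 1/2 = 1/2
¬(p1 ≡ p1) ∧ (¬(p1 ∨ p1) ∨ ((p1 ⊃ p1) ∨ p2)) = 1/2 ∧ 1/2 = 1/2
¬(¬(p1 ≡ p2) ≡ (p3 ⊃ (p2 ∧ p3))) ⊃ (¬(p1 ≡ p1) ∧ (¬(p1 ∨ p1) ∨ ((p1 ⊃ p1) ∨ p2))) = 1/2 ⊃ 1/2 = 1/2
(¬¬((p1 ⊃ p3) ∨ p2) ⊃ (((p2 ∧ p1) ⊃ (p2 ∨ p1)) ∧ ¬¬(p2 ⊃ p1))) ⊃ (¬(¬(p1 ≡ p2) ≡ (p3 ⊃ (p2 ∧ p3))) ⊃ (¬(p1 ≡ p1) ∧ (¬(p1 ∨ p1) ∨ ((p1 ⊃ p1) ∨ p2)))) = 1/2 ⊃ 1/2 = 1/2

1/2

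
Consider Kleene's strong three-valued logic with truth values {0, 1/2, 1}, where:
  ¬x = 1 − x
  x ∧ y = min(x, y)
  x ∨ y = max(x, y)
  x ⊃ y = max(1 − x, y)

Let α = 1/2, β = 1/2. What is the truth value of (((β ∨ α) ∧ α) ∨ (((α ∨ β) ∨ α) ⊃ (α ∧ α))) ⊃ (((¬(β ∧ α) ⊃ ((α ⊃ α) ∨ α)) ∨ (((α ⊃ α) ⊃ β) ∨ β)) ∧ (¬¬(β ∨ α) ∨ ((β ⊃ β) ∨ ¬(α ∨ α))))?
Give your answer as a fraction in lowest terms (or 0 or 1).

1/2

β ∨ α = 1/2 ∨ 1/2 = 1/2
(β ∨ α) ∧ α = 1/2 ∧ 1/2 = 1/2
α ∨ β = 1/2 ∨ 1/2 = 1/2
(α ∨ β) ∨ α = 1/2 ∨ 1/2 = 1/2
α ∧ α = 1/2 ∧ 1/2 = 1/2
((α ∨ β) ∨ α) ⊃ (α ∧ α) = 1/2 ⊃ 1/2 = 1/2
((β ∨ α) ∧ α) ∨ (((α ∨ β) ∨ α) ⊃ (α ∧ α)) = 1/2 ∨ 1/2 = 1/2
β ∧ α = 1/2 ∧ 1/2 = 1/2
¬(β ∧ α) = ¬1/2 = 1/2
α ⊃ α = 1/2 ⊃ 1/2 = 1/2
(α ⊃ α) ∨ α = 1/2 ∨ 1/2 = 1/2
¬(β ∧ α) ⊃ ((α ⊃ α) ∨ α) = 1/2 ⊃ 1/2 = 1/2
α ⊃ α = 1/2 ⊃ 1/2 = 1/2
(α ⊃ α) ⊃ β = 1/2 ⊃ 1/2 = 1/2
((α ⊃ α) ⊃ β) ∨ β = 1/2 ∨ 1/2 = 1/2
(¬(β ∧ α) ⊃ ((α ⊃ α) ∨ α)) ∨ (((α ⊃ α) ⊃ β) ∨ β) = 1/2 ∨ 1/2 = 1/2
β ∨ α = 1/2 ∨ 1/2 = 1/2
¬(β ∨ α) = ¬1/2 = 1/2
¬¬(β ∨ α) = ¬1/2 = 1/2
β ⊃ β = 1/2 ⊃ 1/2 = 1/2
α ∨ α = 1/2 ∨ 1/2 = 1/2
¬(α ∨ α) = ¬1/2 = 1/2
(β ⊃ β) ∨ ¬(α ∨ α) = 1/2 ∨ 1/2 = 1/2
¬¬(β ∨ α) ∨ ((β ⊃ β) ∨ ¬(α ∨ α)) = 1/2 ∨ 1/2 = 1/2
((¬(β ∧ α) ⊃ ((α ⊃ α) ∨ α)) ∨ (((α ⊃ α) ⊃ β) ∨ β)) ∧ (¬¬(β ∨ α) ∨ ((β ⊃ β) ∨ ¬(α ∨ α))) = 1/2 ∧ 1/2 = 1/2
(((β ∨ α) ∧ α) ∨ (((α ∨ β) ∨ α) ⊃ (α ∧ α))) ⊃ (((¬(β ∧ α) ⊃ ((α ⊃ α) ∨ α)) ∨ (((α ⊃ α) ⊃ β) ∨ β)) ∧ (¬¬(β ∨ α) ∨ ((β ⊃ β) ∨ ¬(α ∨ α)))) = 1/2 ⊃ 1/2 = 1/2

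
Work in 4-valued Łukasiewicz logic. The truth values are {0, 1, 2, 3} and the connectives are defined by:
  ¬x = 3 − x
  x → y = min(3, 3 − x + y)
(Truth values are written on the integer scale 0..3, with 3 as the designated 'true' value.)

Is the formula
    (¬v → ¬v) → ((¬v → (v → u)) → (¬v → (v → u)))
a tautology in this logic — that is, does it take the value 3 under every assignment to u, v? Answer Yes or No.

Yes

u = 0, v = 0 ↦ 3
u = 0, v = 1 ↦ 3
u = 0, v = 2 ↦ 3
u = 0, v = 3 ↦ 3
u = 1, v = 0 ↦ 3
u = 1, v = 1 ↦ 3
u = 1, v = 2 ↦ 3
u = 1, v = 3 ↦ 3
u = 2, v = 0 ↦ 3
u = 2, v = 1 ↦ 3
u = 2, v = 2 ↦ 3
u = 2, v = 3 ↦ 3
u = 3, v = 0 ↦ 3
u = 3, v = 1 ↦ 3
u = 3, v = 2 ↦ 3
u = 3, v = 3 ↦ 3
Every assignment gives a value ≥ 3.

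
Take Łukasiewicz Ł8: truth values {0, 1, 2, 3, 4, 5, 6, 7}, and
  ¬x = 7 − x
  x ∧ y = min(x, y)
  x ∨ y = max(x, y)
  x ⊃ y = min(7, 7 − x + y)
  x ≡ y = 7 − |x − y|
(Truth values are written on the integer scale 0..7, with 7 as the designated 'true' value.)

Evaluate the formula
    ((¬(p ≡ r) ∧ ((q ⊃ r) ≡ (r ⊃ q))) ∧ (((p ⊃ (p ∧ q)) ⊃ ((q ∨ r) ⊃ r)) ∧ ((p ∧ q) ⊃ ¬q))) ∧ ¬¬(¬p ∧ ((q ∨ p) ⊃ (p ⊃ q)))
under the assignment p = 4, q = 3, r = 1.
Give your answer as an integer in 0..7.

3

p ≡ r = 4 ≡ 1 = 4
¬(p ≡ r) = ¬4 = 3
q ⊃ r = 3 ⊃ 1 = 5
r ⊃ q = 1 ⊃ 3 = 7
(q ⊃ r) ≡ (r ⊃ q) = 5 ≡ 7 = 5
¬(p ≡ r) ∧ ((q ⊃ r) ≡ (r ⊃ q)) = 3 ∧ 5 = 3
p ∧ q = 4 ∧ 3 = 3
p ⊃ (p ∧ q) = 4 ⊃ 3 = 6
q ∨ r = 3 ∨ 1 = 3
(q ∨ r) ⊃ r = 3 ⊃ 1 = 5
(p ⊃ (p ∧ q)) ⊃ ((q ∨ r) ⊃ r) = 6 ⊃ 5 = 6
p ∧ q = 4 ∧ 3 = 3
¬q = ¬3 = 4
(p ∧ q) ⊃ ¬q = 3 ⊃ 4 = 7
((p ⊃ (p ∧ q)) ⊃ ((q ∨ r) ⊃ r)) ∧ ((p ∧ q) ⊃ ¬q) = 6 ∧ 7 = 6
(¬(p ≡ r) ∧ ((q ⊃ r) ≡ (r ⊃ q))) ∧ (((p ⊃ (p ∧ q)) ⊃ ((q ∨ r) ⊃ r)) ∧ ((p ∧ q) ⊃ ¬q)) = 3 ∧ 6 = 3
¬p = ¬4 = 3
q ∨ p = 3 ∨ 4 = 4
p ⊃ q = 4 ⊃ 3 = 6
(q ∨ p) ⊃ (p ⊃ q) = 4 ⊃ 6 = 7
¬p ∧ ((q ∨ p) ⊃ (p ⊃ q)) = 3 ∧ 7 = 3
¬(¬p ∧ ((q ∨ p) ⊃ (p ⊃ q))) = ¬3 = 4
¬¬(¬p ∧ ((q ∨ p) ⊃ (p ⊃ q))) = ¬4 = 3
((¬(p ≡ r) ∧ ((q ⊃ r) ≡ (r ⊃ q))) ∧ (((p ⊃ (p ∧ q)) ⊃ ((q ∨ r) ⊃ r)) ∧ ((p ∧ q) ⊃ ¬q))) ∧ ¬¬(¬p ∧ ((q ∨ p) ⊃ (p ⊃ q))) = 3 ∧ 3 = 3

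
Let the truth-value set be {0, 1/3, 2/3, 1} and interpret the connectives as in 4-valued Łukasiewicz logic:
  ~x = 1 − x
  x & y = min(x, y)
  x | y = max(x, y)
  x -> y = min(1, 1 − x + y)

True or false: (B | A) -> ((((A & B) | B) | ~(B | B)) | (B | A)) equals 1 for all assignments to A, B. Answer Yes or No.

A = 0, B = 0 ↦ 1
A = 0, B = 1/3 ↦ 1
A = 0, B = 2/3 ↦ 1
A = 0, B = 1 ↦ 1
A = 1/3, B = 0 ↦ 1
A = 1/3, B = 1/3 ↦ 1
A = 1/3, B = 2/3 ↦ 1
A = 1/3, B = 1 ↦ 1
A = 2/3, B = 0 ↦ 1
A = 2/3, B = 1/3 ↦ 1
A = 2/3, B = 2/3 ↦ 1
A = 2/3, B = 1 ↦ 1
A = 1, B = 0 ↦ 1
A = 1, B = 1/3 ↦ 1
A = 1, B = 2/3 ↦ 1
A = 1, B = 1 ↦ 1
Every assignment gives a value ≥ 1.

Yes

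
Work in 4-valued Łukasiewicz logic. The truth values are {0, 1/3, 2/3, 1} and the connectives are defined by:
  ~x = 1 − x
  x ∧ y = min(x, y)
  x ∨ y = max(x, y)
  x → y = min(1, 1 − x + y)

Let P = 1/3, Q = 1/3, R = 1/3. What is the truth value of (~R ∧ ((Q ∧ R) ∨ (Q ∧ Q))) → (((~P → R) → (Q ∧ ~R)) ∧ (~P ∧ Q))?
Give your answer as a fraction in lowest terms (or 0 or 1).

1

~R = ~1/3 = 2/3
Q ∧ R = 1/3 ∧ 1/3 = 1/3
Q ∧ Q = 1/3 ∧ 1/3 = 1/3
(Q ∧ R) ∨ (Q ∧ Q) = 1/3 ∨ 1/3 = 1/3
~R ∧ ((Q ∧ R) ∨ (Q ∧ Q)) = 2/3 ∧ 1/3 = 1/3
~P = ~1/3 = 2/3
~P → R = 2/3 → 1/3 = 2/3
~R = ~1/3 = 2/3
Q ∧ ~R = 1/3 ∧ 2/3 = 1/3
(~P → R) → (Q ∧ ~R) = 2/3 → 1/3 = 2/3
~P = ~1/3 = 2/3
~P ∧ Q = 2/3 ∧ 1/3 = 1/3
((~P → R) → (Q ∧ ~R)) ∧ (~P ∧ Q) = 2/3 ∧ 1/3 = 1/3
(~R ∧ ((Q ∧ R) ∨ (Q ∧ Q))) → (((~P → R) → (Q ∧ ~R)) ∧ (~P ∧ Q)) = 1/3 → 1/3 = 1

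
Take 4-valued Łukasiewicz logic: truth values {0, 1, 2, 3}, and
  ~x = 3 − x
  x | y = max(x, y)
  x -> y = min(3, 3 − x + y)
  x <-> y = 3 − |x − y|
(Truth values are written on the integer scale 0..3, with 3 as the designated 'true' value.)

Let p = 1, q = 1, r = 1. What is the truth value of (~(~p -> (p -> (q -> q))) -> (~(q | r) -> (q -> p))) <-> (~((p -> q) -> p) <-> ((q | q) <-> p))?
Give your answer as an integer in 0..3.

2

~p = ~1 = 2
q -> q = 1 -> 1 = 3
p -> (q -> q) = 1 -> 3 = 3
~p -> (p -> (q -> q)) = 2 -> 3 = 3
~(~p -> (p -> (q -> q))) = ~3 = 0
q | r = 1 | 1 = 1
~(q | r) = ~1 = 2
q -> p = 1 -> 1 = 3
~(q | r) -> (q -> p) = 2 -> 3 = 3
~(~p -> (p -> (q -> q))) -> (~(q | r) -> (q -> p)) = 0 -> 3 = 3
p -> q = 1 -> 1 = 3
(p -> q) -> p = 3 -> 1 = 1
~((p -> q) -> p) = ~1 = 2
q | q = 1 | 1 = 1
(q | q) <-> p = 1 <-> 1 = 3
~((p -> q) -> p) <-> ((q | q) <-> p) = 2 <-> 3 = 2
(~(~p -> (p -> (q -> q))) -> (~(q | r) -> (q -> p))) <-> (~((p -> q) -> p) <-> ((q | q) <-> p)) = 3 <-> 2 = 2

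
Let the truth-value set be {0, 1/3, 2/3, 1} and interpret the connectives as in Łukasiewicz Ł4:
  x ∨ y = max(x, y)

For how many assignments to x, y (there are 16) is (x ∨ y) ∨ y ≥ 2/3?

x = 0, y = 0 ↦ 0  <
x = 0, y = 1/3 ↦ 1/3  <
x = 0, y = 2/3 ↦ 2/3  ≥
x = 0, y = 1 ↦ 1  ≥
x = 1/3, y = 0 ↦ 1/3  <
x = 1/3, y = 1/3 ↦ 1/3  <
x = 1/3, y = 2/3 ↦ 2/3  ≥
x = 1/3, y = 1 ↦ 1  ≥
x = 2/3, y = 0 ↦ 2/3  ≥
x = 2/3, y = 1/3 ↦ 2/3  ≥
x = 2/3, y = 2/3 ↦ 2/3  ≥
x = 2/3, y = 1 ↦ 1  ≥
x = 1, y = 0 ↦ 1  ≥
x = 1, y = 1/3 ↦ 1  ≥
x = 1, y = 2/3 ↦ 1  ≥
x = 1, y = 1 ↦ 1  ≥
So 12 of the 16 assignments meet the threshold.

12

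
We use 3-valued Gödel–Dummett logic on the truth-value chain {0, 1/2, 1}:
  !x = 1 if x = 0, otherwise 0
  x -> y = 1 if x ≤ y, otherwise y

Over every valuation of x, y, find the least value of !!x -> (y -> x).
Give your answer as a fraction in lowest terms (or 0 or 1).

Take x = 1/2, y = 1:
!x = !1/2 = 0
!!x = !0 = 1
y -> x = 1 -> 1/2 = 1/2
!!x -> (y -> x) = 1 -> 1/2 = 1/2
No assignment yields a value below 1/2, so this is the minimum.

1/2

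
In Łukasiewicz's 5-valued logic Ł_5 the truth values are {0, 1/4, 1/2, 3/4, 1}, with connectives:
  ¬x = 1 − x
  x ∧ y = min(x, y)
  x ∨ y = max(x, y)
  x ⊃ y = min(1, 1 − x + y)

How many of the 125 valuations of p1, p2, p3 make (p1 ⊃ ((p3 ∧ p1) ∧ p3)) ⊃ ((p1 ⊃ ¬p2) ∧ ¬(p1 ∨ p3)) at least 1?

25

value 1: 25 assignments (counts)
value 3/4: 25 assignments
value 1/2: 25 assignments
value 1/4: 25 assignments
value 0: 25 assignments
So 25 of the 125 assignments meet the threshold.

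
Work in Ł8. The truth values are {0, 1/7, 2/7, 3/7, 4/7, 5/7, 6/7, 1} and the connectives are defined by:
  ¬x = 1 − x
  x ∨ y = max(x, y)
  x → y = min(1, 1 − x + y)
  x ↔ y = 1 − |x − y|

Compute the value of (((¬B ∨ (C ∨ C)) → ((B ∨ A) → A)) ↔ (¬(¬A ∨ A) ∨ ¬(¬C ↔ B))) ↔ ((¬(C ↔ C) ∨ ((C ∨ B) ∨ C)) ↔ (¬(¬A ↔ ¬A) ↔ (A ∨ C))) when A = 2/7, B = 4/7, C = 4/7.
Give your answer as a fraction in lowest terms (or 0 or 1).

3/7

¬B = ¬4/7 = 3/7
C ∨ C = 4/7 ∨ 4/7 = 4/7
¬B ∨ (C ∨ C) = 3/7 ∨ 4/7 = 4/7
B ∨ A = 4/7 ∨ 2/7 = 4/7
(B ∨ A) → A = 4/7 → 2/7 = 5/7
(¬B ∨ (C ∨ C)) → ((B ∨ A) → A) = 4/7 → 5/7 = 1
¬A = ¬2/7 = 5/7
¬A ∨ A = 5/7 ∨ 2/7 = 5/7
¬(¬A ∨ A) = ¬5/7 = 2/7
¬C = ¬4/7 = 3/7
¬C ↔ B = 3/7 ↔ 4/7 = 6/7
¬(¬C ↔ B) = ¬6/7 = 1/7
¬(¬A ∨ A) ∨ ¬(¬C ↔ B) = 2/7 ∨ 1/7 = 2/7
((¬B ∨ (C ∨ C)) → ((B ∨ A) → A)) ↔ (¬(¬A ∨ A) ∨ ¬(¬C ↔ B)) = 1 ↔ 2/7 = 2/7
C ↔ C = 4/7 ↔ 4/7 = 1
¬(C ↔ C) = ¬1 = 0
C ∨ B = 4/7 ∨ 4/7 = 4/7
(C ∨ B) ∨ C = 4/7 ∨ 4/7 = 4/7
¬(C ↔ C) ∨ ((C ∨ B) ∨ C) = 0 ∨ 4/7 = 4/7
¬A = ¬2/7 = 5/7
¬A = ¬2/7 = 5/7
¬A ↔ ¬A = 5/7 ↔ 5/7 = 1
¬(¬A ↔ ¬A) = ¬1 = 0
A ∨ C = 2/7 ∨ 4/7 = 4/7
¬(¬A ↔ ¬A) ↔ (A ∨ C) = 0 ↔ 4/7 = 3/7
(¬(C ↔ C) ∨ ((C ∨ B) ∨ C)) ↔ (¬(¬A ↔ ¬A) ↔ (A ∨ C)) = 4/7 ↔ 3/7 = 6/7
(((¬B ∨ (C ∨ C)) → ((B ∨ A) → A)) ↔ (¬(¬A ∨ A) ∨ ¬(¬C ↔ B))) ↔ ((¬(C ↔ C) ∨ ((C ∨ B) ∨ C)) ↔ (¬(¬A ↔ ¬A) ↔ (A ∨ C))) = 2/7 ↔ 6/7 = 3/7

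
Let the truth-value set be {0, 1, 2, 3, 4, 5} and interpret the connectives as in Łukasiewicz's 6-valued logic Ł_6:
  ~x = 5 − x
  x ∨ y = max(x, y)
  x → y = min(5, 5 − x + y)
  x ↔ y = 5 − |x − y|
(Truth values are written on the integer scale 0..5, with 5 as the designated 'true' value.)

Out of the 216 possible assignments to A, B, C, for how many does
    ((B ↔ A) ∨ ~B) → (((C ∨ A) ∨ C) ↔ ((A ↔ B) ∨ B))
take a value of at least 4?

value 5: 131 assignments (counts)
value 4: 40 assignments (counts)
value 3: 14 assignments
value 2: 20 assignments
value 1: 4 assignments
value 0: 7 assignments
So 171 of the 216 assignments meet the threshold.

171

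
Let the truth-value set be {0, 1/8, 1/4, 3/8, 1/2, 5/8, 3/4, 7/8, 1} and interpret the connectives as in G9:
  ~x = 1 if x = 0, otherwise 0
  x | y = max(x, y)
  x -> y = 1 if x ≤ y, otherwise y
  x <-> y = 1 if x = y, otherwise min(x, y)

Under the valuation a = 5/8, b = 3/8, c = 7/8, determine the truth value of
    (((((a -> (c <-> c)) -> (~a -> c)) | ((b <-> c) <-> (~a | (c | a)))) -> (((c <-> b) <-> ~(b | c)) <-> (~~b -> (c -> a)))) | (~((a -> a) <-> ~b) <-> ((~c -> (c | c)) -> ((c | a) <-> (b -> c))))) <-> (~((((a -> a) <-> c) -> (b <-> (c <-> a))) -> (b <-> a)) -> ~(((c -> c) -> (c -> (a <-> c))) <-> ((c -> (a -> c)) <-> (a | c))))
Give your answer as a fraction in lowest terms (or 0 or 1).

c <-> c = 7/8 <-> 7/8 = 1
a -> (c <-> c) = 5/8 -> 1 = 1
~a = ~5/8 = 0
~a -> c = 0 -> 7/8 = 1
(a -> (c <-> c)) -> (~a -> c) = 1 -> 1 = 1
b <-> c = 3/8 <-> 7/8 = 3/8
~a = ~5/8 = 0
c | a = 7/8 | 5/8 = 7/8
~a | (c | a) = 0 | 7/8 = 7/8
(b <-> c) <-> (~a | (c | a)) = 3/8 <-> 7/8 = 3/8
((a -> (c <-> c)) -> (~a -> c)) | ((b <-> c) <-> (~a | (c | a))) = 1 | 3/8 = 1
c <-> b = 7/8 <-> 3/8 = 3/8
b | c = 3/8 | 7/8 = 7/8
~(b | c) = ~7/8 = 0
(c <-> b) <-> ~(b | c) = 3/8 <-> 0 = 0
~b = ~3/8 = 0
~~b = ~0 = 1
c -> a = 7/8 -> 5/8 = 5/8
~~b -> (c -> a) = 1 -> 5/8 = 5/8
((c <-> b) <-> ~(b | c)) <-> (~~b -> (c -> a)) = 0 <-> 5/8 = 0
(((a -> (c <-> c)) -> (~a -> c)) | ((b <-> c) <-> (~a | (c | a)))) -> (((c <-> b) <-> ~(b | c)) <-> (~~b -> (c -> a))) = 1 -> 0 = 0
a -> a = 5/8 -> 5/8 = 1
~b = ~3/8 = 0
(a -> a) <-> ~b = 1 <-> 0 = 0
~((a -> a) <-> ~b) = ~0 = 1
~c = ~7/8 = 0
c | c = 7/8 | 7/8 = 7/8
~c -> (c | c) = 0 -> 7/8 = 1
c | a = 7/8 | 5/8 = 7/8
b -> c = 3/8 -> 7/8 = 1
(c | a) <-> (b -> c) = 7/8 <-> 1 = 7/8
(~c -> (c | c)) -> ((c | a) <-> (b -> c)) = 1 -> 7/8 = 7/8
~((a -> a) <-> ~b) <-> ((~c -> (c | c)) -> ((c | a) <-> (b -> c))) = 1 <-> 7/8 = 7/8
((((a -> (c <-> c)) -> (~a -> c)) | ((b <-> c) <-> (~a | (c | a)))) -> (((c <-> b) <-> ~(b | c)) <-> (~~b -> (c -> a)))) | (~((a -> a) <-> ~b) <-> ((~c -> (c | c)) -> ((c | a) <-> (b -> c)))) = 0 | 7/8 = 7/8
a -> a = 5/8 -> 5/8 = 1
(a -> a) <-> c = 1 <-> 7/8 = 7/8
c <-> a = 7/8 <-> 5/8 = 5/8
b <-> (c <-> a) = 3/8 <-> 5/8 = 3/8
((a -> a) <-> c) -> (b <-> (c <-> a)) = 7/8 -> 3/8 = 3/8
b <-> a = 3/8 <-> 5/8 = 3/8
(((a -> a) <-> c) -> (b <-> (c <-> a))) -> (b <-> a) = 3/8 -> 3/8 = 1
~((((a -> a) <-> c) -> (b <-> (c <-> a))) -> (b <-> a)) = ~1 = 0
c -> c = 7/8 -> 7/8 = 1
a <-> c = 5/8 <-> 7/8 = 5/8
c -> (a <-> c) = 7/8 -> 5/8 = 5/8
(c -> c) -> (c -> (a <-> c)) = 1 -> 5/8 = 5/8
a -> c = 5/8 -> 7/8 = 1
c -> (a -> c) = 7/8 -> 1 = 1
a | c = 5/8 | 7/8 = 7/8
(c -> (a -> c)) <-> (a | c) = 1 <-> 7/8 = 7/8
((c -> c) -> (c -> (a <-> c))) <-> ((c -> (a -> c)) <-> (a | c)) = 5/8 <-> 7/8 = 5/8
~(((c -> c) -> (c -> (a <-> c))) <-> ((c -> (a -> c)) <-> (a | c))) = ~5/8 = 0
~((((a -> a) <-> c) -> (b <-> (c <-> a))) -> (b <-> a)) -> ~(((c -> c) -> (c -> (a <-> c))) <-> ((c -> (a -> c)) <-> (a | c))) = 0 -> 0 = 1
(((((a -> (c <-> c)) -> (~a -> c)) | ((b <-> c) <-> (~a | (c | a)))) -> (((c <-> b) <-> ~(b | c)) <-> (~~b -> (c -> a)))) | (~((a -> a) <-> ~b) <-> ((~c -> (c | c)) -> ((c | a) <-> (b -> c))))) <-> (~((((a -> a) <-> c) -> (b <-> (c <-> a))) -> (b <-> a)) -> ~(((c -> c) -> (c -> (a <-> c))) <-> ((c -> (a -> c)) <-> (a | c)))) = 7/8 <-> 1 = 7/8

7/8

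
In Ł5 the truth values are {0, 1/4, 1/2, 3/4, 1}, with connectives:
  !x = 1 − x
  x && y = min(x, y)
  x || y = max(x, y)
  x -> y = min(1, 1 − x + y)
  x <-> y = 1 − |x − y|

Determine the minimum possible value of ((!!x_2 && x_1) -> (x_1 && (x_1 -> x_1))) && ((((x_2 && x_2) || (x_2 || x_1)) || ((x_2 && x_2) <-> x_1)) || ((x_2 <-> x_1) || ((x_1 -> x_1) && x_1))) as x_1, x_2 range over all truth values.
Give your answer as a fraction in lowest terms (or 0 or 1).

1/2

Take x_1 = 0, x_2 = 1/2:
!x_2 = !1/2 = 1/2
!!x_2 = !1/2 = 1/2
!!x_2 && x_1 = 1/2 && 0 = 0
x_1 -> x_1 = 0 -> 0 = 1
x_1 && (x_1 -> x_1) = 0 && 1 = 0
(!!x_2 && x_1) -> (x_1 && (x_1 -> x_1)) = 0 -> 0 = 1
x_2 && x_2 = 1/2 && 1/2 = 1/2
x_2 || x_1 = 1/2 || 0 = 1/2
(x_2 && x_2) || (x_2 || x_1) = 1/2 || 1/2 = 1/2
x_2 && x_2 = 1/2 && 1/2 = 1/2
(x_2 && x_2) <-> x_1 = 1/2 <-> 0 = 1/2
((x_2 && x_2) || (x_2 || x_1)) || ((x_2 && x_2) <-> x_1) = 1/2 || 1/2 = 1/2
x_2 <-> x_1 = 1/2 <-> 0 = 1/2
x_1 -> x_1 = 0 -> 0 = 1
(x_1 -> x_1) && x_1 = 1 && 0 = 0
(x_2 <-> x_1) || ((x_1 -> x_1) && x_1) = 1/2 || 0 = 1/2
(((x_2 && x_2) || (x_2 || x_1)) || ((x_2 && x_2) <-> x_1)) || ((x_2 <-> x_1) || ((x_1 -> x_1) && x_1)) = 1/2 || 1/2 = 1/2
((!!x_2 && x_1) -> (x_1 && (x_1 -> x_1))) && ((((x_2 && x_2) || (x_2 || x_1)) || ((x_2 && x_2) <-> x_1)) || ((x_2 <-> x_1) || ((x_1 -> x_1) && x_1))) = 1 && 1/2 = 1/2
No assignment yields a value below 1/2, so this is the minimum.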